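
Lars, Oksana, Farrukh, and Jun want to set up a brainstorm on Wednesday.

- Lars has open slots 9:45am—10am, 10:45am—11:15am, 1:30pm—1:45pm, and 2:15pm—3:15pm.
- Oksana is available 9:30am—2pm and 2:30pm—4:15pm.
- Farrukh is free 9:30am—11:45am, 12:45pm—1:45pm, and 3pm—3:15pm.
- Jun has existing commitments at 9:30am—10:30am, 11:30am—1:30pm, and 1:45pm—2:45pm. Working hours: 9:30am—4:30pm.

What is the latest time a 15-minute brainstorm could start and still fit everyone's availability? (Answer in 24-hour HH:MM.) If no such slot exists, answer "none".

15:00

Jun free within 09:30–16:30: 10:30–11:30, 13:30–13:45, 14:45–16:30.
Lars ∩ Oksana: 09:45–10:00, 10:45–11:15, 13:30–13:45, 14:30–15:15.
Lars ∩ Oksana ∩ Farrukh: 09:45–10:00, 10:45–11:15, 13:30–13:45, 15:00–15:15.
Lars ∩ Oksana ∩ Farrukh ∩ Jun: 10:45–11:15, 13:30–13:45, 15:00–15:15.
Windows ≥ 15 min: 10:45–11:15, 13:30–13:45, 15:00–15:15.
Latest start in the last window 15:00–15:15 is 15:15 − 15 min = 15:00.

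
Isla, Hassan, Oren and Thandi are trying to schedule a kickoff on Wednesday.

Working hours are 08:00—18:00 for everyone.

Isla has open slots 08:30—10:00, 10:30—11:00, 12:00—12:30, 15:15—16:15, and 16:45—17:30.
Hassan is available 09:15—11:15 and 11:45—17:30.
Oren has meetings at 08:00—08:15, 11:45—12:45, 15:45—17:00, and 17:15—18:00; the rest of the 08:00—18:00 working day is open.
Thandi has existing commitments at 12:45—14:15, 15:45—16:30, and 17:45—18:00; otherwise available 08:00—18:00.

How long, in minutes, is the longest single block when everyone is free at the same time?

Oren free within 08:00–18:00: 08:15–11:45, 12:45–15:45, 17:00–17:15.
Thandi free within 08:00–18:00: 08:00–12:45, 14:15–15:45, 16:30–17:45.
Isla ∩ Hassan: 09:15–10:00, 10:30–11:00, 12:00–12:30, 15:15–16:15, 16:45–17:30.
Isla ∩ Hassan ∩ Oren: 09:15–10:00, 10:30–11:00, 15:15–15:45, 17:00–17:15.
Isla ∩ Hassan ∩ Oren ∩ Thandi: 09:15–10:00, 10:30–11:00, 15:15–15:45, 17:00–17:15.
Common window lengths: 45, 30, 30, 15 min; longest is 45.

45 minutes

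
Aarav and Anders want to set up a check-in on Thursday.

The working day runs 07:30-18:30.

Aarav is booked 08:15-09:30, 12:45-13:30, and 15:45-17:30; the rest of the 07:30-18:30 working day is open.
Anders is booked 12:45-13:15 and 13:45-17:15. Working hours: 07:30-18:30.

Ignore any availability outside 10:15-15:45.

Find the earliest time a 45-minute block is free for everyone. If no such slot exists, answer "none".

Aarav free within 07:30–18:30: 07:30–08:15, 09:30–12:45, 13:30–15:45, 17:30–18:30.
Anders free within 07:30–18:30: 07:30–12:45, 13:15–13:45, 17:15–18:30.
Aarav ∩ Anders: 07:30–08:15, 09:30–12:45, 13:30–13:45, 17:30–18:30.
Restricted to 10:15–15:45: 10:15–12:45, 13:30–13:45.
Windows ≥ 45 min: 10:15–12:45.
Earliest such window starts at 10:15.

10:15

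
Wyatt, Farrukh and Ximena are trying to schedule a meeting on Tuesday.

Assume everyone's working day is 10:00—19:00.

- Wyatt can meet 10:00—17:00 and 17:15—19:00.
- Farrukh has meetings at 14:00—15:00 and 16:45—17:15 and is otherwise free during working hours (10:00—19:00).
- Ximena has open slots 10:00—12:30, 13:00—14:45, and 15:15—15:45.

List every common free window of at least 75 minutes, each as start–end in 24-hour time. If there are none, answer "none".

10:00–12:30

Farrukh free within 10:00–19:00: 10:00–14:00, 15:00–16:45, 17:15–19:00.
Wyatt ∩ Farrukh: 10:00–14:00, 15:00–16:45, 17:15–19:00.
Wyatt ∩ Farrukh ∩ Ximena: 10:00–12:30, 13:00–14:00, 15:15–15:45.
Windows ≥ 75 min: 10:00–12:30.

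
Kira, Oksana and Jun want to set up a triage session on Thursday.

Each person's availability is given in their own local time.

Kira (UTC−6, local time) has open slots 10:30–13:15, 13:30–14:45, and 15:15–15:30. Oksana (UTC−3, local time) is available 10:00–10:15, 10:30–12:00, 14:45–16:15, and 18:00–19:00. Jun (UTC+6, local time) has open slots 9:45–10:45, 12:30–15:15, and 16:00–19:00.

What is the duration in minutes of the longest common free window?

Kira → UTC: 16:30–19:15, 19:30–20:45, 21:15–21:30.
Oksana → UTC: 13:00–13:15, 13:30–15:00, 17:45–19:15, 21:00–22:00.
Jun → UTC: 03:45–04:45, 06:30–09:15, 10:00–13:00.
Kira ∩ Oksana: 17:45–19:15, 21:15–21:30.
Kira ∩ Oksana ∩ Jun: (none).
No common window.

0 minutes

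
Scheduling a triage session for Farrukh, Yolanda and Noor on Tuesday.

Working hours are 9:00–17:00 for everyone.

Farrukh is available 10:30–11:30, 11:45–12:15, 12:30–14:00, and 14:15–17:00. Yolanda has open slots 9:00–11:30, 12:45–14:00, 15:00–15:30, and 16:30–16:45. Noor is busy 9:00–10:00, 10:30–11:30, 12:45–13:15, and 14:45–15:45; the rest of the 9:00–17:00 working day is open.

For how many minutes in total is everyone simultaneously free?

60 minutes

Noor free within 09:00–17:00: 10:00–10:30, 11:30–12:45, 13:15–14:45, 15:45–17:00.
Farrukh ∩ Yolanda: 10:30–11:30, 12:45–14:00, 15:00–15:30, 16:30–16:45.
Farrukh ∩ Yolanda ∩ Noor: 13:15–14:00, 16:30–16:45.
Total common minutes: 45 + 15 = 60.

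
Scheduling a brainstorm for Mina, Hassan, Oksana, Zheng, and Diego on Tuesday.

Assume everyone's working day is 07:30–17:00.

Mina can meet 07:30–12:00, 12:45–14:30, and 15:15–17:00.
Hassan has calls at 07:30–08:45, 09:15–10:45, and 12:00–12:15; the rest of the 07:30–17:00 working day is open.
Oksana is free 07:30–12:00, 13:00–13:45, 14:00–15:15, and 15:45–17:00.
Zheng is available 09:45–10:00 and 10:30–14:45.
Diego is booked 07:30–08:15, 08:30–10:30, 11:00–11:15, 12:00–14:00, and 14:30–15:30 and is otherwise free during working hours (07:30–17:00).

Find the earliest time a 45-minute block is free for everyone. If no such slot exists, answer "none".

11:15

Hassan free within 07:30–17:00: 08:45–09:15, 10:45–12:00, 12:15–17:00.
Diego free within 07:30–17:00: 08:15–08:30, 10:30–11:00, 11:15–12:00, 14:00–14:30, 15:30–17:00.
Mina ∩ Hassan: 08:45–09:15, 10:45–12:00, 12:45–14:30, 15:15–17:00.
Mina ∩ Hassan ∩ Oksana: 08:45–09:15, 10:45–12:00, 13:00–13:45, 14:00–14:30, 15:45–17:00.
Mina ∩ Hassan ∩ Oksana ∩ Zheng: 10:45–12:00, 13:00–13:45, 14:00–14:30.
Mina ∩ Hassan ∩ Oksana ∩ Zheng ∩ Diego: 10:45–11:00, 11:15–12:00, 14:00–14:30.
Windows ≥ 45 min: 11:15–12:00.
Earliest such window starts at 11:15.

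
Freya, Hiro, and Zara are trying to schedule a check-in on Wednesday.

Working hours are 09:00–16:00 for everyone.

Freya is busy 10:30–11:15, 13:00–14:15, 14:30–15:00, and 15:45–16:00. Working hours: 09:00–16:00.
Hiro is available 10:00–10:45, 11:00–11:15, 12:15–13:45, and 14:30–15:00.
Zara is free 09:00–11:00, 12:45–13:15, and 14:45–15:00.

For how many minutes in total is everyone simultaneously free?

45 minutes

Freya free within 09:00–16:00: 09:00–10:30, 11:15–13:00, 14:15–14:30, 15:00–15:45.
Freya ∩ Hiro: 10:00–10:30, 12:15–13:00.
Freya ∩ Hiro ∩ Zara: 10:00–10:30, 12:45–13:00.
Total common minutes: 30 + 15 = 45.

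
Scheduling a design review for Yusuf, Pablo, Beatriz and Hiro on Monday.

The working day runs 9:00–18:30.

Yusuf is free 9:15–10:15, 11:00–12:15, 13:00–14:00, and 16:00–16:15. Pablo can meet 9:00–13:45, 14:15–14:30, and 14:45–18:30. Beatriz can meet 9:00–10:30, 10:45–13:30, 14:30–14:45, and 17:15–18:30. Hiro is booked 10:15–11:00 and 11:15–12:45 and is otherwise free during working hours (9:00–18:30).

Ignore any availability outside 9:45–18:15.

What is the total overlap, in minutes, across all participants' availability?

Hiro free within 09:00–18:30: 09:00–10:15, 11:00–11:15, 12:45–18:30.
Yusuf ∩ Pablo: 09:15–10:15, 11:00–12:15, 13:00–13:45, 16:00–16:15.
Yusuf ∩ Pablo ∩ Beatriz: 09:15–10:15, 11:00–12:15, 13:00–13:30.
Yusuf ∩ Pablo ∩ Beatriz ∩ Hiro: 09:15–10:15, 11:00–11:15, 13:00–13:30.
Restricted to 09:45–18:15: 09:45–10:15, 11:00–11:15, 13:00–13:30.
Total common minutes: 30 + 15 + 30 = 75.

75 minutes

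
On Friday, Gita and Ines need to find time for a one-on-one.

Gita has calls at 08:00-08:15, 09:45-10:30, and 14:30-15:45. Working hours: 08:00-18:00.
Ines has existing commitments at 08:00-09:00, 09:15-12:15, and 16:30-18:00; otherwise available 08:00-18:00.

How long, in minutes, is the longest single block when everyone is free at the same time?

Gita free within 08:00–18:00: 08:15–09:45, 10:30–14:30, 15:45–18:00.
Ines free within 08:00–18:00: 09:00–09:15, 12:15–16:30.
Gita ∩ Ines: 09:00–09:15, 12:15–14:30, 15:45–16:30.
Common window lengths: 15, 135, 45 min; longest is 135.

135 minutes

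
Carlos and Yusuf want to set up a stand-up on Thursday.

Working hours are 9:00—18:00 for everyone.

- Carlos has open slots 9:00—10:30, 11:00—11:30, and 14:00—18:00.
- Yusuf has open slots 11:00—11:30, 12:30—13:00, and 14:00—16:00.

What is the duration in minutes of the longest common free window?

Carlos ∩ Yusuf: 11:00–11:30, 14:00–16:00.
Common window lengths: 30, 120 min; longest is 120.

120 minutes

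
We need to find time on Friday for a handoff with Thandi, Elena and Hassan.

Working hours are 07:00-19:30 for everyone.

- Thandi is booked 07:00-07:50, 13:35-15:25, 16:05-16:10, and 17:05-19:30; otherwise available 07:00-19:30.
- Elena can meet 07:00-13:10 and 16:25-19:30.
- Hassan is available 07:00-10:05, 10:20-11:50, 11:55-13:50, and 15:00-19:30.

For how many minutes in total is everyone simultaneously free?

Thandi free within 07:00–19:30: 07:50–13:35, 15:25–16:05, 16:10–17:05.
Thandi ∩ Elena: 07:50–13:10, 16:25–17:05.
Thandi ∩ Elena ∩ Hassan: 07:50–10:05, 10:20–11:50, 11:55–13:10, 16:25–17:05.
Total common minutes: 135 + 90 + 75 + 40 = 340.

340 minutes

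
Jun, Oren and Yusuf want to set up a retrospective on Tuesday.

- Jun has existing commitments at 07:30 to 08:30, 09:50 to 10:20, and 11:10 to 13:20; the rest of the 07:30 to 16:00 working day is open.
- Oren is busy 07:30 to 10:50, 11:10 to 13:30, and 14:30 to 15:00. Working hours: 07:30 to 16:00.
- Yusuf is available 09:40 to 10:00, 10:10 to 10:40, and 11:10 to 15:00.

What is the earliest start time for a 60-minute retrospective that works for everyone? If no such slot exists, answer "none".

Jun free within 07:30–16:00: 08:30–09:50, 10:20–11:10, 13:20–16:00.
Oren free within 07:30–16:00: 10:50–11:10, 13:30–14:30, 15:00–16:00.
Jun ∩ Oren: 10:50–11:10, 13:30–14:30, 15:00–16:00.
Jun ∩ Oren ∩ Yusuf: 13:30–14:30.
Windows ≥ 60 min: 13:30–14:30.
Earliest such window starts at 13:30.

13:30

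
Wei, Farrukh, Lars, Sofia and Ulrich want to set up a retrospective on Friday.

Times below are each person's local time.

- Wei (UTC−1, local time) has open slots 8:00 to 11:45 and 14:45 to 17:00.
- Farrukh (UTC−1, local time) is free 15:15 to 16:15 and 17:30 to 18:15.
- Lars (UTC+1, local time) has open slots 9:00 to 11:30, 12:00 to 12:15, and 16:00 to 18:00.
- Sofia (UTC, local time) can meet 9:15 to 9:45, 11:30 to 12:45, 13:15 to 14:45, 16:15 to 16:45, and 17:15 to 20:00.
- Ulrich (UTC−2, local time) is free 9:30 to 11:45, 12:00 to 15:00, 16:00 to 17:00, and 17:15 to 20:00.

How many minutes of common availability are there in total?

Wei → UTC: 09:00–12:45, 15:45–18:00.
Farrukh → UTC: 16:15–17:15, 18:30–19:15.
Lars → UTC: 08:00–10:30, 11:00–11:15, 15:00–17:00.
Sofia → UTC: 09:15–09:45, 11:30–12:45, 13:15–14:45, 16:15–16:45, 17:15–20:00.
Ulrich → UTC: 11:30–13:45, 14:00–17:00, 18:00–19:00, 19:15–22:00.
Wei ∩ Farrukh: 16:15–17:15.
Wei ∩ Farrukh ∩ Lars: 16:15–17:00.
Wei ∩ Farrukh ∩ Lars ∩ Sofia: 16:15–16:45.
Wei ∩ Farrukh ∩ Lars ∩ Sofia ∩ Ulrich: 16:15–16:45.
Total common minutes: 30.

30 minutes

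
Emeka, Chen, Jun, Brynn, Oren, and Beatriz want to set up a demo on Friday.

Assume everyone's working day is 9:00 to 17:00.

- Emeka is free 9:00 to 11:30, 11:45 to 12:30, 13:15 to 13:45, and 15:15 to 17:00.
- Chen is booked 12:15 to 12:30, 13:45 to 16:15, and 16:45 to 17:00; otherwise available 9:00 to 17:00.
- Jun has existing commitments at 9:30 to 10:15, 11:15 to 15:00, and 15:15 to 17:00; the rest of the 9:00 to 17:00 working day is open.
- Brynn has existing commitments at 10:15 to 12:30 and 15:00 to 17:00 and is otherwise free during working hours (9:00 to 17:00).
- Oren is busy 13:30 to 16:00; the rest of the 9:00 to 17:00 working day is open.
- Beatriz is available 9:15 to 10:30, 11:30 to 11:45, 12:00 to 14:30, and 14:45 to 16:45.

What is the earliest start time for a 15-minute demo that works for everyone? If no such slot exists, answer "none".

09:15

Chen free within 09:00–17:00: 09:00–12:15, 12:30–13:45, 16:15–16:45.
Jun free within 09:00–17:00: 09:00–09:30, 10:15–11:15, 15:00–15:15.
Brynn free within 09:00–17:00: 09:00–10:15, 12:30–15:00.
Oren free within 09:00–17:00: 09:00–13:30, 16:00–17:00.
Emeka ∩ Chen: 09:00–11:30, 11:45–12:15, 13:15–13:45, 16:15–16:45.
Emeka ∩ Chen ∩ Jun: 09:00–09:30, 10:15–11:15.
Emeka ∩ Chen ∩ Jun ∩ Brynn: 09:00–09:30.
Emeka ∩ Chen ∩ Jun ∩ Brynn ∩ Oren: 09:00–09:30.
Emeka ∩ Chen ∩ Jun ∩ Brynn ∩ Oren ∩ Beatriz: 09:15–09:30.
Windows ≥ 15 min: 09:15–09:30.
Earliest such window starts at 09:15.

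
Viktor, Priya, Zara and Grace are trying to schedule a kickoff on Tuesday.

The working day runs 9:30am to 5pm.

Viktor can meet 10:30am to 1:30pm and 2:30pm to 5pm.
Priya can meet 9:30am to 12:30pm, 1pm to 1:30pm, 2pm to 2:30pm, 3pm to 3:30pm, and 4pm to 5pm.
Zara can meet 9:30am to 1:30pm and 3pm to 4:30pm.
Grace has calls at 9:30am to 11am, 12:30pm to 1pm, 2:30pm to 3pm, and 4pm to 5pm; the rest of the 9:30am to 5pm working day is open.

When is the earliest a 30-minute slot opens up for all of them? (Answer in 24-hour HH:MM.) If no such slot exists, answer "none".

Grace free within 09:30–17:00: 11:00–12:30, 13:00–14:30, 15:00–16:00.
Viktor ∩ Priya: 10:30–12:30, 13:00–13:30, 15:00–15:30, 16:00–17:00.
Viktor ∩ Priya ∩ Zara: 10:30–12:30, 13:00–13:30, 15:00–15:30, 16:00–16:30.
Viktor ∩ Priya ∩ Zara ∩ Grace: 11:00–12:30, 13:00–13:30, 15:00–15:30.
Windows ≥ 30 min: 11:00–12:30, 13:00–13:30, 15:00–15:30.
Earliest such window starts at 11:00.

11:00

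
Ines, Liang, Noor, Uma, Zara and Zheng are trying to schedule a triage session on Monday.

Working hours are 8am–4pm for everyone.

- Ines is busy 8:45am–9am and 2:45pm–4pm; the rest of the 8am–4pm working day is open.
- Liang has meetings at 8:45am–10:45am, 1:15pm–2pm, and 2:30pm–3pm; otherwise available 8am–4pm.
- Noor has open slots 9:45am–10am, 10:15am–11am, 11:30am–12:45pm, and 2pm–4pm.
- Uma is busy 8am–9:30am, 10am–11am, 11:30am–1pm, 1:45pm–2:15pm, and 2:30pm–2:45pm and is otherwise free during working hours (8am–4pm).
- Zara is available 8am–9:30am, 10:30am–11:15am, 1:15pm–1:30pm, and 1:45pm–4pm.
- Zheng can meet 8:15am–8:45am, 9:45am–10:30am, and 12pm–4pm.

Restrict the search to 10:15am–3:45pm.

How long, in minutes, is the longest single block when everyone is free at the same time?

Ines free within 08:00–16:00: 08:00–08:45, 09:00–14:45.
Liang free within 08:00–16:00: 08:00–08:45, 10:45–13:15, 14:00–14:30, 15:00–16:00.
Uma free within 08:00–16:00: 09:30–10:00, 11:00–11:30, 13:00–13:45, 14:15–14:30, 14:45–16:00.
Ines ∩ Liang: 08:00–08:45, 10:45–13:15, 14:00–14:30.
Ines ∩ Liang ∩ Noor: 10:45–11:00, 11:30–12:45, 14:00–14:30.
Ines ∩ Liang ∩ Noor ∩ Uma: 14:15–14:30.
Ines ∩ Liang ∩ Noor ∩ Uma ∩ Zara: 14:15–14:30.
Ines ∩ Liang ∩ Noor ∩ Uma ∩ Zara ∩ Zheng: 14:15–14:30.
Restricted to 10:15–15:45: 14:15–14:30.
Single common window of 15 minutes.

15 minutes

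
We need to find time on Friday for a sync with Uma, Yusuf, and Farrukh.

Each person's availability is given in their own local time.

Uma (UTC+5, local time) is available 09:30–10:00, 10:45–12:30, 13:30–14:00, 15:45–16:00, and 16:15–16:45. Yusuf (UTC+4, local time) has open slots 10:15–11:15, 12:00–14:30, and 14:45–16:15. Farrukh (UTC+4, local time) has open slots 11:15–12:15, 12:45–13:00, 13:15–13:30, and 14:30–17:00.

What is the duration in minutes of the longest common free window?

30 minutes

Uma → UTC: 04:30–05:00, 05:45–07:30, 08:30–09:00, 10:45–11:00, 11:15–11:45.
Yusuf → UTC: 06:15–07:15, 08:00–10:30, 10:45–12:15.
Farrukh → UTC: 07:15–08:15, 08:45–09:00, 09:15–09:30, 10:30–13:00.
Uma ∩ Yusuf: 06:15–07:15, 08:30–09:00, 10:45–11:00, 11:15–11:45.
Uma ∩ Yusuf ∩ Farrukh: 08:45–09:00, 10:45–11:00, 11:15–11:45.
Common window lengths: 15, 15, 30 min; longest is 30.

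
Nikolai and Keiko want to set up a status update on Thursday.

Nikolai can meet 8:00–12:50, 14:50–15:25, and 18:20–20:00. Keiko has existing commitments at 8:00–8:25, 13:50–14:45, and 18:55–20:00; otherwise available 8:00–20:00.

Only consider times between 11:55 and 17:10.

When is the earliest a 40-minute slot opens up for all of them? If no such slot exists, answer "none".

Keiko free within 08:00–20:00: 08:25–13:50, 14:45–18:55.
Nikolai ∩ Keiko: 08:25–12:50, 14:50–15:25, 18:20–18:55.
Restricted to 11:55–17:10: 11:55–12:50, 14:50–15:25.
Windows ≥ 40 min: 11:55–12:50.
Earliest such window starts at 11:55.

11:55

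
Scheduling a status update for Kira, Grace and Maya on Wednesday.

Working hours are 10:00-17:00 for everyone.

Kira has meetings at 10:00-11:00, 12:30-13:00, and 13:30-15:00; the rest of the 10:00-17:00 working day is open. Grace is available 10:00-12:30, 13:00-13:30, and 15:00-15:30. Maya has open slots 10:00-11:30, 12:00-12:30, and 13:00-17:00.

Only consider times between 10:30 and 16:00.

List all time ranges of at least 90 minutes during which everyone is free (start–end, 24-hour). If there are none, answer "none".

none

Kira free within 10:00–17:00: 11:00–12:30, 13:00–13:30, 15:00–17:00.
Kira ∩ Grace: 11:00–12:30, 13:00–13:30, 15:00–15:30.
Kira ∩ Grace ∩ Maya: 11:00–11:30, 12:00–12:30, 13:00–13:30, 15:00–15:30.
Restricted to 10:30–16:00: 11:00–11:30, 12:00–12:30, 13:00–13:30, 15:00–15:30.
Windows ≥ 90 min: (none).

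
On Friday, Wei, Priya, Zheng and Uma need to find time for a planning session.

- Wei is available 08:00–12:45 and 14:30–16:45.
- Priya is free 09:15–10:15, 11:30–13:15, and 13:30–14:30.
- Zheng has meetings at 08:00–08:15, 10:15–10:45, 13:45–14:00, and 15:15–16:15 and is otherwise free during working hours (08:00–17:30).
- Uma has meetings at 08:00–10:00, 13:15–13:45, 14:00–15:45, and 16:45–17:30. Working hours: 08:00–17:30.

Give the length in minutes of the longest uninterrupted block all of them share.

75 minutes

Zheng free within 08:00–17:30: 08:15–10:15, 10:45–13:45, 14:00–15:15, 16:15–17:30.
Uma free within 08:00–17:30: 10:00–13:15, 13:45–14:00, 15:45–16:45.
Wei ∩ Priya: 09:15–10:15, 11:30–12:45.
Wei ∩ Priya ∩ Zheng: 09:15–10:15, 11:30–12:45.
Wei ∩ Priya ∩ Zheng ∩ Uma: 10:00–10:15, 11:30–12:45.
Common window lengths: 15, 75 min; longest is 75.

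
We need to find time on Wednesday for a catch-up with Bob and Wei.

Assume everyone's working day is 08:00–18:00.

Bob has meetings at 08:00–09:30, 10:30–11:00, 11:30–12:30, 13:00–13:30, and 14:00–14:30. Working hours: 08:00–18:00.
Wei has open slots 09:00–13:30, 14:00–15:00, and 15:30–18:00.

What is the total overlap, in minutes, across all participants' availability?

300 minutes

Bob free within 08:00–18:00: 09:30–10:30, 11:00–11:30, 12:30–13:00, 13:30–14:00, 14:30–18:00.
Bob ∩ Wei: 09:30–10:30, 11:00–11:30, 12:30–13:00, 14:30–15:00, 15:30–18:00.
Total common minutes: 60 + 30 + 30 + 30 + 150 = 300.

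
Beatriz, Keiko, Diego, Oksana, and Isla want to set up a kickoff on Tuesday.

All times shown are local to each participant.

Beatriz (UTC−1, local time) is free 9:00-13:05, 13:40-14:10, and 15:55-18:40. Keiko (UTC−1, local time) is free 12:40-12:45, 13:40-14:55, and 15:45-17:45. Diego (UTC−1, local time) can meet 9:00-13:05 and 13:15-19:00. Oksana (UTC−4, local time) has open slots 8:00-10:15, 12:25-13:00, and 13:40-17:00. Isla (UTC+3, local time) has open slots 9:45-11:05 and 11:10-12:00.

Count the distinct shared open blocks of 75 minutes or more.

0

Beatriz → UTC: 10:00–14:05, 14:40–15:10, 16:55–19:40.
Keiko → UTC: 13:40–13:45, 14:40–15:55, 16:45–18:45.
Diego → UTC: 10:00–14:05, 14:15–20:00.
Oksana → UTC: 12:00–14:15, 16:25–17:00, 17:40–21:00.
Isla → UTC: 06:45–08:05, 08:10–09:00.
Beatriz ∩ Keiko: 13:40–13:45, 14:40–15:10, 16:55–18:45.
Beatriz ∩ Keiko ∩ Diego: 13:40–13:45, 14:40–15:10, 16:55–18:45.
Beatriz ∩ Keiko ∩ Diego ∩ Oksana: 13:40–13:45, 16:55–17:00, 17:40–18:45.
Beatriz ∩ Keiko ∩ Diego ∩ Oksana ∩ Isla: (none).
Windows ≥ 75 min: (none).
That's 0 windows.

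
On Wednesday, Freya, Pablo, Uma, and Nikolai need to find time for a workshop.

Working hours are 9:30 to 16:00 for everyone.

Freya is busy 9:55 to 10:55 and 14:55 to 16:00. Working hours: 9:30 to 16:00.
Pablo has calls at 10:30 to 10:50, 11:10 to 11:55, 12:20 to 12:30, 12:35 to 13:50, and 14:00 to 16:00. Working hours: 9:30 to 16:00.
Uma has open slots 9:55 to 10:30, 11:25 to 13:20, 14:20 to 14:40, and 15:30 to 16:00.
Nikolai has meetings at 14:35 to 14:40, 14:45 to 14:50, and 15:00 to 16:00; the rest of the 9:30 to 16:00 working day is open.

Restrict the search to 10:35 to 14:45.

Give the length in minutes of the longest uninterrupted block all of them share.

Freya free within 09:30–16:00: 09:30–09:55, 10:55–14:55.
Pablo free within 09:30–16:00: 09:30–10:30, 10:50–11:10, 11:55–12:20, 12:30–12:35, 13:50–14:00.
Nikolai free within 09:30–16:00: 09:30–14:35, 14:40–14:45, 14:50–15:00.
Freya ∩ Pablo: 09:30–09:55, 10:55–11:10, 11:55–12:20, 12:30–12:35, 13:50–14:00.
Freya ∩ Pablo ∩ Uma: 11:55–12:20, 12:30–12:35.
Freya ∩ Pablo ∩ Uma ∩ Nikolai: 11:55–12:20, 12:30–12:35.
Restricted to 10:35–14:45: 11:55–12:20, 12:30–12:35.
Common window lengths: 25, 5 min; longest is 25.

25 minutes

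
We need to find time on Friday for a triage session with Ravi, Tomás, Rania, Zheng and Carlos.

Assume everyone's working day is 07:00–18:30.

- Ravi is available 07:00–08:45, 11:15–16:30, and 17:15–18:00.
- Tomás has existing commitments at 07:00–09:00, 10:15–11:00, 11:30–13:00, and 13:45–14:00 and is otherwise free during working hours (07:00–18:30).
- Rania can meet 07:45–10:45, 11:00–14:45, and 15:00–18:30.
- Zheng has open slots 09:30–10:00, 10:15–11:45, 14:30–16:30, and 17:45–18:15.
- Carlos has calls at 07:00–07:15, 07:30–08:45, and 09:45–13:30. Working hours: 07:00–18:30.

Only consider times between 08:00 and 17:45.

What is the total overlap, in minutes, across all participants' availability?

105 minutes

Tomás free within 07:00–18:30: 09:00–10:15, 11:00–11:30, 13:00–13:45, 14:00–18:30.
Carlos free within 07:00–18:30: 07:15–07:30, 08:45–09:45, 13:30–18:30.
Ravi ∩ Tomás: 11:15–11:30, 13:00–13:45, 14:00–16:30, 17:15–18:00.
Ravi ∩ Tomás ∩ Rania: 11:15–11:30, 13:00–13:45, 14:00–14:45, 15:00–16:30, 17:15–18:00.
Ravi ∩ Tomás ∩ Rania ∩ Zheng: 11:15–11:30, 14:30–14:45, 15:00–16:30, 17:45–18:00.
Ravi ∩ Tomás ∩ Rania ∩ Zheng ∩ Carlos: 14:30–14:45, 15:00–16:30, 17:45–18:00.
Restricted to 08:00–17:45: 14:30–14:45, 15:00–16:30.
Total common minutes: 15 + 90 = 105.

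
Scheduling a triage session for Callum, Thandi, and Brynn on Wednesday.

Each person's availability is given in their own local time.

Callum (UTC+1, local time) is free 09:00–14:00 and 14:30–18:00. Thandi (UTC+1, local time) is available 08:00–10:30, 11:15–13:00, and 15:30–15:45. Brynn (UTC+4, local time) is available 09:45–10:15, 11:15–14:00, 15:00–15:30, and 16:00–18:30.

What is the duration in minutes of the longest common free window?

Callum → UTC: 08:00–13:00, 13:30–17:00.
Thandi → UTC: 07:00–09:30, 10:15–12:00, 14:30–14:45.
Brynn → UTC: 05:45–06:15, 07:15–10:00, 11:00–11:30, 12:00–14:30.
Callum ∩ Thandi: 08:00–09:30, 10:15–12:00, 14:30–14:45.
Callum ∩ Thandi ∩ Brynn: 08:00–09:30, 11:00–11:30.
Common window lengths: 90, 30 min; longest is 90.

90 minutes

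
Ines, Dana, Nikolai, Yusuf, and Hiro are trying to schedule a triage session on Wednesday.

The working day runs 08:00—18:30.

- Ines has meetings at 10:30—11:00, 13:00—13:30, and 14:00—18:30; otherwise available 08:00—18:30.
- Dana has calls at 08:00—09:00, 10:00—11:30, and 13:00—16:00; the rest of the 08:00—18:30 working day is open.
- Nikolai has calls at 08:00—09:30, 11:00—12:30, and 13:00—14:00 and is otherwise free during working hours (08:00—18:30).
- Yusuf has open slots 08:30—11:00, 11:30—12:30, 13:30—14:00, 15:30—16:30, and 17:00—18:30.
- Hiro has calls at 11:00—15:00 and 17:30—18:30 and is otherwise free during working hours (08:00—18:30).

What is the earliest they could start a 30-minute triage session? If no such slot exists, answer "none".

09:30

Ines free within 08:00–18:30: 08:00–10:30, 11:00–13:00, 13:30–14:00.
Dana free within 08:00–18:30: 09:00–10:00, 11:30–13:00, 16:00–18:30.
Nikolai free within 08:00–18:30: 09:30–11:00, 12:30–13:00, 14:00–18:30.
Hiro free within 08:00–18:30: 08:00–11:00, 15:00–17:30.
Ines ∩ Dana: 09:00–10:00, 11:30–13:00.
Ines ∩ Dana ∩ Nikolai: 09:30–10:00, 12:30–13:00.
Ines ∩ Dana ∩ Nikolai ∩ Yusuf: 09:30–10:00.
Ines ∩ Dana ∩ Nikolai ∩ Yusuf ∩ Hiro: 09:30–10:00.
Windows ≥ 30 min: 09:30–10:00.
Earliest such window starts at 09:30.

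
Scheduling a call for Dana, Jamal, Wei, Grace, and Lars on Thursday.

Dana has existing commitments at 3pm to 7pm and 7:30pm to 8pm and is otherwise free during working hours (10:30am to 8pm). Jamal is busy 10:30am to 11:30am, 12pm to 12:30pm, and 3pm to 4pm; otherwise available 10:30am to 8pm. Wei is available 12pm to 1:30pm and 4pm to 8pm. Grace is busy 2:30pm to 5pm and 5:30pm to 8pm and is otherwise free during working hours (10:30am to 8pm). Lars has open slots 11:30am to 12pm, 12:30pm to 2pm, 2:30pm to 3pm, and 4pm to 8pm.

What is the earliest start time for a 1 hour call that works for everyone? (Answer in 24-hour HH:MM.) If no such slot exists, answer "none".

12:30

Dana free within 10:30–20:00: 10:30–15:00, 19:00–19:30.
Jamal free within 10:30–20:00: 11:30–12:00, 12:30–15:00, 16:00–20:00.
Grace free within 10:30–20:00: 10:30–14:30, 17:00–17:30.
Dana ∩ Jamal: 11:30–12:00, 12:30–15:00, 19:00–19:30.
Dana ∩ Jamal ∩ Wei: 12:30–13:30, 19:00–19:30.
Dana ∩ Jamal ∩ Wei ∩ Grace: 12:30–13:30.
Dana ∩ Jamal ∩ Wei ∩ Grace ∩ Lars: 12:30–13:30.
Windows ≥ 60 min: 12:30–13:30.
Earliest such window starts at 12:30.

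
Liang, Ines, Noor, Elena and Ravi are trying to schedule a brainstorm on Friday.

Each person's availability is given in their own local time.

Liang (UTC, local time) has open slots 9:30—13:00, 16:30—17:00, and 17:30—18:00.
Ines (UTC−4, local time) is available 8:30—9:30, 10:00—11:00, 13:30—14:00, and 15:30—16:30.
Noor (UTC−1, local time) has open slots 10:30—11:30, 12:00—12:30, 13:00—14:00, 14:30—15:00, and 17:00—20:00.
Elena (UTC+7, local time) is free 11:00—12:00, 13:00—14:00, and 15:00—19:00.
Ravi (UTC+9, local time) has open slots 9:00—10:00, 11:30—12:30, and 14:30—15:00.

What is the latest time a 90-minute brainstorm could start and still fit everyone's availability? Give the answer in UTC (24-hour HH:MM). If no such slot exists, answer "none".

none

Liang → UTC: 09:30–13:00, 16:30–17:00, 17:30–18:00.
Ines → UTC: 12:30–13:30, 14:00–15:00, 17:30–18:00, 19:30–20:30.
Noor → UTC: 11:30–12:30, 13:00–13:30, 14:00–15:00, 15:30–16:00, 18:00–21:00.
Elena → UTC: 04:00–05:00, 06:00–07:00, 08:00–12:00.
Ravi → UTC: 00:00–01:00, 02:30–03:30, 05:30–06:00.
Liang ∩ Ines: 12:30–13:00, 17:30–18:00.
Liang ∩ Ines ∩ Noor: (none).
Liang ∩ Ines ∩ Noor ∩ Elena: (none).
Liang ∩ Ines ∩ Noor ∩ Elena ∩ Ravi: (none).
Windows ≥ 90 min: (none).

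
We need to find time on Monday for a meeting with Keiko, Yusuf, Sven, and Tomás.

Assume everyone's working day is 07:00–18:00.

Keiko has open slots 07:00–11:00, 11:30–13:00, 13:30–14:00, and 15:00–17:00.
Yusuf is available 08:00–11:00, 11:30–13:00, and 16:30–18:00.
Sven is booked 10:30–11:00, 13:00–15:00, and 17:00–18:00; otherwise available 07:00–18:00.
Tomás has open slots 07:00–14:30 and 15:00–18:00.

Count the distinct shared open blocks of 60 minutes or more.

Sven free within 07:00–18:00: 07:00–10:30, 11:00–13:00, 15:00–17:00.
Keiko ∩ Yusuf: 08:00–11:00, 11:30–13:00, 16:30–17:00.
Keiko ∩ Yusuf ∩ Sven: 08:00–10:30, 11:30–13:00, 16:30–17:00.
Keiko ∩ Yusuf ∩ Sven ∩ Tomás: 08:00–10:30, 11:30–13:00, 16:30–17:00.
Windows ≥ 60 min: 08:00–10:30, 11:30–13:00.
That's 2 windows.

2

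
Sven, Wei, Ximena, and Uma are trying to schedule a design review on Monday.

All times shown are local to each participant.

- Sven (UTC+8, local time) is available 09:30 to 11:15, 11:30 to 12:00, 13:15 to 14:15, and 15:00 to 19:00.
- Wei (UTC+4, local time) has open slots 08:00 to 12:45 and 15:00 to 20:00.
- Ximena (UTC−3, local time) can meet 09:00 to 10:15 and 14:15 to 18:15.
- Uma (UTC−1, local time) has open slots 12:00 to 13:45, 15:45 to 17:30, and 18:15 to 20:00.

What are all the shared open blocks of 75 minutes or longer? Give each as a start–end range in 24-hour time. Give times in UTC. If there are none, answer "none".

Sven → UTC: 01:30–03:15, 03:30–04:00, 05:15–06:15, 07:00–11:00.
Wei → UTC: 04:00–08:45, 11:00–16:00.
Ximena → UTC: 12:00–13:15, 17:15–21:15.
Uma → UTC: 13:00–14:45, 16:45–18:30, 19:15–21:00.
Sven ∩ Wei: 05:15–06:15, 07:00–08:45.
Sven ∩ Wei ∩ Ximena: (none).
Sven ∩ Wei ∩ Ximena ∩ Uma: (none).
Windows ≥ 75 min: (none).

none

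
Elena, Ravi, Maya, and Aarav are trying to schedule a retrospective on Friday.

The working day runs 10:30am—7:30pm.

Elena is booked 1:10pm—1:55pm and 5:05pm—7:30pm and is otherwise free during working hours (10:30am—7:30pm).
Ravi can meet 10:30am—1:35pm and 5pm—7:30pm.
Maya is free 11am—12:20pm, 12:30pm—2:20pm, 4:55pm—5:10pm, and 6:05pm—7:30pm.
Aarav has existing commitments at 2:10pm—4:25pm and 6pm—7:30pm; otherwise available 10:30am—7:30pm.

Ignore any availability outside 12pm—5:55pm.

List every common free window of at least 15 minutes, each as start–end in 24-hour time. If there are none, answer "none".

Elena free within 10:30–19:30: 10:30–13:10, 13:55–17:05.
Aarav free within 10:30–19:30: 10:30–14:10, 16:25–18:00.
Elena ∩ Ravi: 10:30–13:10, 17:00–17:05.
Elena ∩ Ravi ∩ Maya: 11:00–12:20, 12:30–13:10, 17:00–17:05.
Elena ∩ Ravi ∩ Maya ∩ Aarav: 11:00–12:20, 12:30–13:10, 17:00–17:05.
Restricted to 12:00–17:55: 12:00–12:20, 12:30–13:10, 17:00–17:05.
Windows ≥ 15 min: 12:00–12:20, 12:30–13:10.

12:00–12:20, 12:30–13:10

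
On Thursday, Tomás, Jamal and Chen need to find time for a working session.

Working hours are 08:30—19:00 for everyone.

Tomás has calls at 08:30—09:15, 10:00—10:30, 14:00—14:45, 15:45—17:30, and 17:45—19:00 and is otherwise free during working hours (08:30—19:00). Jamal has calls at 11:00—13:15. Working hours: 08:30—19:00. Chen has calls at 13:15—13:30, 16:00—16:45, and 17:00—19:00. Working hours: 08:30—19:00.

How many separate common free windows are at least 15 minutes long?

Tomás free within 08:30–19:00: 09:15–10:00, 10:30–14:00, 14:45–15:45, 17:30–17:45.
Jamal free within 08:30–19:00: 08:30–11:00, 13:15–19:00.
Chen free within 08:30–19:00: 08:30–13:15, 13:30–16:00, 16:45–17:00.
Tomás ∩ Jamal: 09:15–10:00, 10:30–11:00, 13:15–14:00, 14:45–15:45, 17:30–17:45.
Tomás ∩ Jamal ∩ Chen: 09:15–10:00, 10:30–11:00, 13:30–14:00, 14:45–15:45.
Windows ≥ 15 min: 09:15–10:00, 10:30–11:00, 13:30–14:00, 14:45–15:45.
That's 4 windows.

4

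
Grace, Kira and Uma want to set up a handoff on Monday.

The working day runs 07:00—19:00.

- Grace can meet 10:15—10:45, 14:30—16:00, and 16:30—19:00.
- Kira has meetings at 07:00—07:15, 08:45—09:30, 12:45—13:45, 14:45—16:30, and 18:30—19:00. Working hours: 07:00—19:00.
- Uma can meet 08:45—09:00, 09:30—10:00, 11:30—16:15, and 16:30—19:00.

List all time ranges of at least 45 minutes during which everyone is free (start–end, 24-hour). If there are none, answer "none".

16:30–18:30

Kira free within 07:00–19:00: 07:15–08:45, 09:30–12:45, 13:45–14:45, 16:30–18:30.
Grace ∩ Kira: 10:15–10:45, 14:30–14:45, 16:30–18:30.
Grace ∩ Kira ∩ Uma: 14:30–14:45, 16:30–18:30.
Windows ≥ 45 min: 16:30–18:30.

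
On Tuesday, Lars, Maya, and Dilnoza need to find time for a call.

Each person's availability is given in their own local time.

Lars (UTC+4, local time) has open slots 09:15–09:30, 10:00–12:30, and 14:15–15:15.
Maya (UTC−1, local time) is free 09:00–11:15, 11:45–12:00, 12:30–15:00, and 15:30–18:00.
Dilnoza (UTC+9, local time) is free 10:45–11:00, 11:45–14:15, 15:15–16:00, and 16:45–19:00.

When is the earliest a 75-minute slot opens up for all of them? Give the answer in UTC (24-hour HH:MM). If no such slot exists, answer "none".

Lars → UTC: 05:15–05:30, 06:00–08:30, 10:15–11:15.
Maya → UTC: 10:00–12:15, 12:45–13:00, 13:30–16:00, 16:30–19:00.
Dilnoza → UTC: 01:45–02:00, 02:45–05:15, 06:15–07:00, 07:45–10:00.
Lars ∩ Maya: 10:15–11:15.
Lars ∩ Maya ∩ Dilnoza: (none).
Windows ≥ 75 min: (none).

none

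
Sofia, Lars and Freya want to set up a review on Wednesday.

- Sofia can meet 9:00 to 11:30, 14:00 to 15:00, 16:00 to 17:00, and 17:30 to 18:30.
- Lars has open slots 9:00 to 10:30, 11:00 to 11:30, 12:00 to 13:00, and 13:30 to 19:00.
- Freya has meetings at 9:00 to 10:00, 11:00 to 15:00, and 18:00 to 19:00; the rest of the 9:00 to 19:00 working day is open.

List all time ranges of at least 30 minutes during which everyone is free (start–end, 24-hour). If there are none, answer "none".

Freya free within 09:00–19:00: 10:00–11:00, 15:00–18:00.
Sofia ∩ Lars: 09:00–10:30, 11:00–11:30, 14:00–15:00, 16:00–17:00, 17:30–18:30.
Sofia ∩ Lars ∩ Freya: 10:00–10:30, 16:00–17:00, 17:30–18:00.
Windows ≥ 30 min: 10:00–10:30, 16:00–17:00, 17:30–18:00.

10:00–10:30, 16:00–17:00, 17:30–18:00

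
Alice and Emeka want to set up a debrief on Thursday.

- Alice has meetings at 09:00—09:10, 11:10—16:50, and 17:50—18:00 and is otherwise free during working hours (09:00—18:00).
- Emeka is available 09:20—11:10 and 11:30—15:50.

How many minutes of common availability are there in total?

110 minutes

Alice free within 09:00–18:00: 09:10–11:10, 16:50–17:50.
Alice ∩ Emeka: 09:20–11:10.
Total common minutes: 110.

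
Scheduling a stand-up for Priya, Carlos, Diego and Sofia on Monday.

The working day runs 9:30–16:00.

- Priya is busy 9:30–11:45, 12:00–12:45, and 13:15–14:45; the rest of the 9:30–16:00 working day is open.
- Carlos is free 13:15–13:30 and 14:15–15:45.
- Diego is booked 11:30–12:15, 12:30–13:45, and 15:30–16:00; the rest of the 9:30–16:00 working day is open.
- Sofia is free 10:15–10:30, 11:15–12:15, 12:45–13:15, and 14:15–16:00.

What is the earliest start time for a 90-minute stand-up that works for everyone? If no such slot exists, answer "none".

Priya free within 09:30–16:00: 11:45–12:00, 12:45–13:15, 14:45–16:00.
Diego free within 09:30–16:00: 09:30–11:30, 12:15–12:30, 13:45–15:30.
Priya ∩ Carlos: 14:45–15:45.
Priya ∩ Carlos ∩ Diego: 14:45–15:30.
Priya ∩ Carlos ∩ Diego ∩ Sofia: 14:45–15:30.
Windows ≥ 90 min: (none).

none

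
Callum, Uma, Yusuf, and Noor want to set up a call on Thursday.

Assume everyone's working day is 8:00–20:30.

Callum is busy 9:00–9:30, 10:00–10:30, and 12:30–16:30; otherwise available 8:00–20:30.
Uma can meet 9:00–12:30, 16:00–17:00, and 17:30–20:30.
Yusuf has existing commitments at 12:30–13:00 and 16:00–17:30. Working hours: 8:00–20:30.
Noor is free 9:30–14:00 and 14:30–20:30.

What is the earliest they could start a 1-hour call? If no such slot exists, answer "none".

10:30

Callum free within 08:00–20:30: 08:00–09:00, 09:30–10:00, 10:30–12:30, 16:30–20:30.
Yusuf free within 08:00–20:30: 08:00–12:30, 13:00–16:00, 17:30–20:30.
Callum ∩ Uma: 09:30–10:00, 10:30–12:30, 16:30–17:00, 17:30–20:30.
Callum ∩ Uma ∩ Yusuf: 09:30–10:00, 10:30–12:30, 17:30–20:30.
Callum ∩ Uma ∩ Yusuf ∩ Noor: 09:30–10:00, 10:30–12:30, 17:30–20:30.
Windows ≥ 60 min: 10:30–12:30, 17:30–20:30.
Earliest such window starts at 10:30.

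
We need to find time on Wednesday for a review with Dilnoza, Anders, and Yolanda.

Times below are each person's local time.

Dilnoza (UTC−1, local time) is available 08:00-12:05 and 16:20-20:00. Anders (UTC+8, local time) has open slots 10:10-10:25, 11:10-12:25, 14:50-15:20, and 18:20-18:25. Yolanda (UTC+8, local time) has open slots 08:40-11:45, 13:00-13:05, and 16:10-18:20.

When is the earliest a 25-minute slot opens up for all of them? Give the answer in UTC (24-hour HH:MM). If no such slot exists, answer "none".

none

Dilnoza → UTC: 09:00–13:05, 17:20–21:00.
Anders → UTC: 02:10–02:25, 03:10–04:25, 06:50–07:20, 10:20–10:25.
Yolanda → UTC: 00:40–03:45, 05:00–05:05, 08:10–10:20.
Dilnoza ∩ Anders: 10:20–10:25.
Dilnoza ∩ Anders ∩ Yolanda: (none).
Windows ≥ 25 min: (none).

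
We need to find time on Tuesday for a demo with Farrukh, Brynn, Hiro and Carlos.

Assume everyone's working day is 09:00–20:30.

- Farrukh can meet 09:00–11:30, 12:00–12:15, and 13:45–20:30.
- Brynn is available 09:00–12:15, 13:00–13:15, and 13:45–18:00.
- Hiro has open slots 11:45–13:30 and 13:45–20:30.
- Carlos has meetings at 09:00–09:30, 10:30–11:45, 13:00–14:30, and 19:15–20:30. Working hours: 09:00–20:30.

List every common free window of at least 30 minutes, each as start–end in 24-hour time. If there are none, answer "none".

14:30–18:00

Carlos free within 09:00–20:30: 09:30–10:30, 11:45–13:00, 14:30–19:15.
Farrukh ∩ Brynn: 09:00–11:30, 12:00–12:15, 13:45–18:00.
Farrukh ∩ Brynn ∩ Hiro: 12:00–12:15, 13:45–18:00.
Farrukh ∩ Brynn ∩ Hiro ∩ Carlos: 12:00–12:15, 14:30–18:00.
Windows ≥ 30 min: 14:30–18:00.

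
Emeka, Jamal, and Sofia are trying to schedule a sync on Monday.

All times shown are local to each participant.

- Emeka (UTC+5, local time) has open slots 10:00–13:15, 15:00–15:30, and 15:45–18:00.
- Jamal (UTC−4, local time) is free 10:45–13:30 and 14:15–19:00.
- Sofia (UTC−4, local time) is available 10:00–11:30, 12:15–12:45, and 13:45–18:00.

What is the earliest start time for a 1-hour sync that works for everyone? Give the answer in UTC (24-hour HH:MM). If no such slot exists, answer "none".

none

Emeka → UTC: 05:00–08:15, 10:00–10:30, 10:45–13:00.
Jamal → UTC: 14:45–17:30, 18:15–23:00.
Sofia → UTC: 14:00–15:30, 16:15–16:45, 17:45–22:00.
Emeka ∩ Jamal: (none).
Emeka ∩ Jamal ∩ Sofia: (none).
Windows ≥ 60 min: (none).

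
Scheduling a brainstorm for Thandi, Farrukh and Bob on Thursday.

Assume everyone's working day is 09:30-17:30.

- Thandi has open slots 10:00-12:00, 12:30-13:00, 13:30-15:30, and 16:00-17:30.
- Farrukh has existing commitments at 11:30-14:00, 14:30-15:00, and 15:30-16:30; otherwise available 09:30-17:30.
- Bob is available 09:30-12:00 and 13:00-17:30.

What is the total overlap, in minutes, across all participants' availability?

210 minutes

Farrukh free within 09:30–17:30: 09:30–11:30, 14:00–14:30, 15:00–15:30, 16:30–17:30.
Thandi ∩ Farrukh: 10:00–11:30, 14:00–14:30, 15:00–15:30, 16:30–17:30.
Thandi ∩ Farrukh ∩ Bob: 10:00–11:30, 14:00–14:30, 15:00–15:30, 16:30–17:30.
Total common minutes: 90 + 30 + 30 + 60 = 210.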